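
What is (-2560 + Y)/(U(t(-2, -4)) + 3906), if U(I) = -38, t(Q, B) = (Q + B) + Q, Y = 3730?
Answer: 585/1934 ≈ 0.30248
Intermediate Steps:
t(Q, B) = B + 2*Q (t(Q, B) = (B + Q) + Q = B + 2*Q)
(-2560 + Y)/(U(t(-2, -4)) + 3906) = (-2560 + 3730)/(-38 + 3906) = 1170/3868 = 1170*(1/3868) = 585/1934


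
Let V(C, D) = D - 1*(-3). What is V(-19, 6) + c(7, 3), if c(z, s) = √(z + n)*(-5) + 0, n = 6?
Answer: 9 - 5*√13 ≈ -9.0278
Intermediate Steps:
V(C, D) = 3 + D (V(C, D) = D + 3 = 3 + D)
c(z, s) = -5*√(6 + z) (c(z, s) = √(z + 6)*(-5) + 0 = √(6 + z)*(-5) + 0 = -5*√(6 + z) + 0 = -5*√(6 + z))
V(-19, 6) + c(7, 3) = (3 + 6) - 5*√(6 + 7) = 9 - 5*√13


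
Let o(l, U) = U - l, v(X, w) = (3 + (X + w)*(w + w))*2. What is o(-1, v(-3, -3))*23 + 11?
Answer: 1828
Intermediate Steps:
v(X, w) = 6 + 4*w*(X + w) (v(X, w) = (3 + (X + w)*(2*w))*2 = (3 + 2*w*(X + w))*2 = 6 + 4*w*(X + w))
o(-1, v(-3, -3))*23 + 11 = ((6 + 4*(-3)**2 + 4*(-3)*(-3)) - 1*(-1))*23 + 11 = ((6 + 4*9 + 36) + 1)*23 + 11 = ((6 + 36 + 36) + 1)*23 + 11 = (78 + 1)*23 + 11 = 79*23 + 11 = 1817 + 11 = 1828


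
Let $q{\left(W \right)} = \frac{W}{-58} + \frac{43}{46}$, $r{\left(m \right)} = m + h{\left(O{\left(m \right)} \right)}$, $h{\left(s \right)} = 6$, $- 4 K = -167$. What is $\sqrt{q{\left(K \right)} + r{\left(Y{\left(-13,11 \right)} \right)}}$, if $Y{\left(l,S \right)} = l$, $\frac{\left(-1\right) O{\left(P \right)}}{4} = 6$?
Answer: $\frac{i \sqrt{48297470}}{2668} \approx 2.6048 i$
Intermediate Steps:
$K = \frac{167}{4}$ ($K = \left(- \frac{1}{4}\right) \left(-167\right) = \frac{167}{4} \approx 41.75$)
$O{\left(P \right)} = -24$ ($O{\left(P \right)} = \left(-4\right) 6 = -24$)
$r{\left(m \right)} = 6 + m$ ($r{\left(m \right)} = m + 6 = 6 + m$)
$q{\left(W \right)} = \frac{43}{46} - \frac{W}{58}$ ($q{\left(W \right)} = W \left(- \frac{1}{58}\right) + 43 \cdot \frac{1}{46} = - \frac{W}{58} + \frac{43}{46} = \frac{43}{46} - \frac{W}{58}$)
$\sqrt{q{\left(K \right)} + r{\left(Y{\left(-13,11 \right)} \right)}} = \sqrt{\left(\frac{43}{46} - \frac{167}{232}\right) + \left(6 - 13\right)} = \sqrt{\left(\frac{43}{46} - \frac{167}{232}\right) - 7} = \sqrt{\frac{1147}{5336} - 7} = \sqrt{- \frac{36205}{5336}} = \frac{i \sqrt{48297470}}{2668}$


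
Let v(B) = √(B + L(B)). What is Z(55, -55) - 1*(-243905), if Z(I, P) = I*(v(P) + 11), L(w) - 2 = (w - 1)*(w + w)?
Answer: 244510 + 55*√6107 ≈ 2.4881e+5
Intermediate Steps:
L(w) = 2 + 2*w*(-1 + w) (L(w) = 2 + (w - 1)*(w + w) = 2 + (-1 + w)*(2*w) = 2 + 2*w*(-1 + w))
v(B) = √(2 - B + 2*B²) (v(B) = √(B + (2 - 2*B + 2*B²)) = √(2 - B + 2*B²))
Z(I, P) = I*(11 + √(2 - P + 2*P²)) (Z(I, P) = I*(√(2 - P + 2*P²) + 11) = I*(11 + √(2 - P + 2*P²)))
Z(55, -55) - 1*(-243905) = 55*(11 + √(2 - 1*(-55) + 2*(-55)²)) - 1*(-243905) = 55*(11 + √(2 + 55 + 2*3025)) + 243905 = 55*(11 + √(2 + 55 + 6050)) + 243905 = 55*(11 + √6107) + 243905 = (605 + 55*√6107) + 243905 = 244510 + 55*√6107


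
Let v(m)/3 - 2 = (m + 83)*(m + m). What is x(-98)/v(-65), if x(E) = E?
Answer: 7/501 ≈ 0.013972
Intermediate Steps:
v(m) = 6 + 6*m*(83 + m) (v(m) = 6 + 3*((m + 83)*(m + m)) = 6 + 3*((83 + m)*(2*m)) = 6 + 3*(2*m*(83 + m)) = 6 + 6*m*(83 + m))
x(-98)/v(-65) = -98/(6 + 6*(-65)² + 498*(-65)) = -98/(6 + 6*4225 - 32370) = -98/(6 + 25350 - 32370) = -98/(-7014) = -98*(-1/7014) = 7/501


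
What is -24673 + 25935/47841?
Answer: -393451686/15947 ≈ -24672.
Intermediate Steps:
-24673 + 25935/47841 = -24673 + 25935*(1/47841) = -24673 + 8645/15947 = -393451686/15947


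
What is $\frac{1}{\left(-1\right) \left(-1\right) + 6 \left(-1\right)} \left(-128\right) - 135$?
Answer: $- \frac{547}{5} \approx -109.4$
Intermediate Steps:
$\frac{1}{\left(-1\right) \left(-1\right) + 6 \left(-1\right)} \left(-128\right) - 135 = \frac{1}{1 - 6} \left(-128\right) - 135 = \frac{1}{-5} \left(-128\right) - 135 = \left(- \frac{1}{5}\right) \left(-128\right) - 135 = \frac{128}{5} - 135 = - \frac{547}{5}$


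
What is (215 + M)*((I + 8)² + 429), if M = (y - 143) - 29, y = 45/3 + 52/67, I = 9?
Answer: 2827484/67 ≈ 42201.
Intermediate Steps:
y = 1057/67 (y = 45*(⅓) + 52*(1/67) = 15 + 52/67 = 1057/67 ≈ 15.776)
M = -10467/67 (M = (1057/67 - 143) - 29 = -8524/67 - 29 = -10467/67 ≈ -156.22)
(215 + M)*((I + 8)² + 429) = (215 - 10467/67)*((9 + 8)² + 429) = 3938*(17² + 429)/67 = 3938*(289 + 429)/67 = (3938/67)*718 = 2827484/67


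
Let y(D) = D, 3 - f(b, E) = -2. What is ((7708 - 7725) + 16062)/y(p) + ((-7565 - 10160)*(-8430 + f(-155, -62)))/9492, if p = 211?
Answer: 31661588515/2002812 ≈ 15809.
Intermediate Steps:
f(b, E) = 5 (f(b, E) = 3 - 1*(-2) = 3 + 2 = 5)
((7708 - 7725) + 16062)/y(p) + ((-7565 - 10160)*(-8430 + f(-155, -62)))/9492 = ((7708 - 7725) + 16062)/211 + ((-7565 - 10160)*(-8430 + 5))/9492 = (-17 + 16062)*(1/211) - 17725*(-8425)*(1/9492) = 16045*(1/211) + 149333125*(1/9492) = 16045/211 + 149333125/9492 = 31661588515/2002812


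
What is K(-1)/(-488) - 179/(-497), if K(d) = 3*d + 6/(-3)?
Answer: 89837/242536 ≈ 0.37041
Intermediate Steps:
K(d) = -2 + 3*d (K(d) = 3*d + 6*(-1/3) = 3*d - 2 = -2 + 3*d)
K(-1)/(-488) - 179/(-497) = (-2 + 3*(-1))/(-488) - 179/(-497) = (-2 - 3)*(-1/488) - 179*(-1/497) = -5*(-1/488) + 179/497 = 5/488 + 179/497 = 89837/242536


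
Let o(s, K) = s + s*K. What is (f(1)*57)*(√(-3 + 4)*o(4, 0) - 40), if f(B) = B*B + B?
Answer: -4104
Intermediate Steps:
o(s, K) = s + K*s
f(B) = B + B² (f(B) = B² + B = B + B²)
(f(1)*57)*(√(-3 + 4)*o(4, 0) - 40) = ((1*(1 + 1))*57)*(√(-3 + 4)*(4*(1 + 0)) - 40) = ((1*2)*57)*(√1*(4*1) - 40) = (2*57)*(1*4 - 40) = 114*(4 - 40) = 114*(-36) = -4104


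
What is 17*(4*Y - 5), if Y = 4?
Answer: 187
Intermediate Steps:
17*(4*Y - 5) = 17*(4*4 - 5) = 17*(16 - 5) = 17*11 = 187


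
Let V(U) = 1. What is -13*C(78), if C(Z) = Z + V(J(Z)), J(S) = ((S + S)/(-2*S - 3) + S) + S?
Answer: -1027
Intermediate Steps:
J(S) = 2*S + 2*S/(-3 - 2*S) (J(S) = ((2*S)/(-3 - 2*S) + S) + S = (2*S/(-3 - 2*S) + S) + S = (S + 2*S/(-3 - 2*S)) + S = 2*S + 2*S/(-3 - 2*S))
C(Z) = 1 + Z (C(Z) = Z + 1 = 1 + Z)
-13*C(78) = -13*(1 + 78) = -13*79 = -1027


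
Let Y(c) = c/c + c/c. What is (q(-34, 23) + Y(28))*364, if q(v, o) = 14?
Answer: 5824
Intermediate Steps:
Y(c) = 2 (Y(c) = 1 + 1 = 2)
(q(-34, 23) + Y(28))*364 = (14 + 2)*364 = 16*364 = 5824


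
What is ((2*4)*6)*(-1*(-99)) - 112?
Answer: 4640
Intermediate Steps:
((2*4)*6)*(-1*(-99)) - 112 = (8*6)*99 - 112 = 48*99 - 112 = 4752 - 112 = 4640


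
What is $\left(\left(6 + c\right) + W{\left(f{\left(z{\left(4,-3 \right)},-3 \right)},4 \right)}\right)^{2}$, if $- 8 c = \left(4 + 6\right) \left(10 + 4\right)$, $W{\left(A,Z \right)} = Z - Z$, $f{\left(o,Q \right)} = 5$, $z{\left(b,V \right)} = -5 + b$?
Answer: $\frac{529}{4} \approx 132.25$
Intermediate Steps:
$W{\left(A,Z \right)} = 0$
$c = - \frac{35}{2}$ ($c = - \frac{\left(4 + 6\right) \left(10 + 4\right)}{8} = - \frac{10 \cdot 14}{8} = \left(- \frac{1}{8}\right) 140 = - \frac{35}{2} \approx -17.5$)
$\left(\left(6 + c\right) + W{\left(f{\left(z{\left(4,-3 \right)},-3 \right)},4 \right)}\right)^{2} = \left(\left(6 - \frac{35}{2}\right) + 0\right)^{2} = \left(- \frac{23}{2} + 0\right)^{2} = \left(- \frac{23}{2}\right)^{2} = \frac{529}{4}$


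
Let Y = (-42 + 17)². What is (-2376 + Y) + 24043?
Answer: 22292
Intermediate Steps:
Y = 625 (Y = (-25)² = 625)
(-2376 + Y) + 24043 = (-2376 + 625) + 24043 = -1751 + 24043 = 22292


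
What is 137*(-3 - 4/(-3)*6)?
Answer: 685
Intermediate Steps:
137*(-3 - 4/(-3)*6) = 137*(-3 - 4*(-⅓)*6) = 137*(-3 + (4/3)*6) = 137*(-3 + 8) = 137*5 = 685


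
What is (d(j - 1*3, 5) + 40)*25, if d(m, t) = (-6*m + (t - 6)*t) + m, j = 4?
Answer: 750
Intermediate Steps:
d(m, t) = -5*m + t*(-6 + t) (d(m, t) = (-6*m + (-6 + t)*t) + m = (-6*m + t*(-6 + t)) + m = -5*m + t*(-6 + t))
(d(j - 1*3, 5) + 40)*25 = ((5² - 6*5 - 5*(4 - 1*3)) + 40)*25 = ((25 - 30 - 5*(4 - 3)) + 40)*25 = ((25 - 30 - 5*1) + 40)*25 = ((25 - 30 - 5) + 40)*25 = (-10 + 40)*25 = 30*25 = 750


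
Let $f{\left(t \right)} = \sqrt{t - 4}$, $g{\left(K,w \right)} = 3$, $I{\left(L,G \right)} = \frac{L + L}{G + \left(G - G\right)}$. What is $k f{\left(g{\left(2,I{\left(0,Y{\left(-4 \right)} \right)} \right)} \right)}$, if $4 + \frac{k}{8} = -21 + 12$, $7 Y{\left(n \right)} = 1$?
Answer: $- 104 i \approx - 104.0 i$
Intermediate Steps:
$Y{\left(n \right)} = \frac{1}{7}$ ($Y{\left(n \right)} = \frac{1}{7} \cdot 1 = \frac{1}{7}$)
$I{\left(L,G \right)} = \frac{2 L}{G}$ ($I{\left(L,G \right)} = \frac{2 L}{G + 0} = \frac{2 L}{G}$)
$k = -104$ ($k = -32 + 8 \left(-21 + 12\right) = -32 + 8 \left(-9\right) = -32 - 72 = -104$)
$f{\left(t \right)} = \sqrt{-4 + t}$
$k f{\left(g{\left(2,I{\left(0,Y{\left(-4 \right)} \right)} \right)} \right)} = - 104 \sqrt{-4 + 3} = - 104 \sqrt{-1} = - 104 i$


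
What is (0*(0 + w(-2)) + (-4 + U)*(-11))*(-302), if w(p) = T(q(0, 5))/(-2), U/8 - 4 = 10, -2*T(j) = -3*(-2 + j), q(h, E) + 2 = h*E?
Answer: 358776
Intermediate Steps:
q(h, E) = -2 + E*h (q(h, E) = -2 + h*E = -2 + E*h)
T(j) = -3 + 3*j/2 (T(j) = -(-3)*(-2 + j)/2 = -(6 - 3*j)/2 = -3 + 3*j/2)
U = 112 (U = 32 + 8*10 = 32 + 80 = 112)
w(p) = 3 (w(p) = (-3 + 3*(-2 + 5*0)/2)/(-2) = (-3 + 3*(-2 + 0)/2)*(-½) = (-3 + (3/2)*(-2))*(-½) = (-3 - 3)*(-½) = -6*(-½) = 3)
(0*(0 + w(-2)) + (-4 + U)*(-11))*(-302) = (0*(0 + 3) + (-4 + 112)*(-11))*(-302) = (0*3 + 108*(-11))*(-302) = (0 - 1188)*(-302) = -1188*(-302) = 358776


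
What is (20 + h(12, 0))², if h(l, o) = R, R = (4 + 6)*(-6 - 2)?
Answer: 3600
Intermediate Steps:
R = -80 (R = 10*(-8) = -80)
h(l, o) = -80
(20 + h(12, 0))² = (20 - 80)² = (-60)² = 3600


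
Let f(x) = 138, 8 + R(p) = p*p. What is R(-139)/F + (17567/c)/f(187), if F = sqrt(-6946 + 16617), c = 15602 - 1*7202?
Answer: 17567/1159200 + 19313*sqrt(9671)/9671 ≈ 196.40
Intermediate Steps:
R(p) = -8 + p**2 (R(p) = -8 + p*p = -8 + p**2)
c = 8400 (c = 15602 - 7202 = 8400)
F = sqrt(9671) ≈ 98.341
R(-139)/F + (17567/c)/f(187) = (-8 + (-139)**2)/(sqrt(9671)) + (17567/8400)/138 = (-8 + 19321)*(sqrt(9671)/9671) + (17567*(1/8400))*(1/138) = 19313*(sqrt(9671)/9671) + (17567/8400)*(1/138) = 19313*sqrt(9671)/9671 + 17567/1159200 = 17567/1159200 + 19313*sqrt(9671)/9671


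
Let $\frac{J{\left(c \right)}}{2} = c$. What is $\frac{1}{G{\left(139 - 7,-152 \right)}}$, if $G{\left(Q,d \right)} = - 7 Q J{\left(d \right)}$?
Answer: $\frac{1}{280896} \approx 3.56 \cdot 10^{-6}$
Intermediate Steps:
$J{\left(c \right)} = 2 c$
$G{\left(Q,d \right)} = - 14 Q d$ ($G{\left(Q,d \right)} = - 7 Q 2 d = - 14 Q d$)
$\frac{1}{G{\left(139 - 7,-152 \right)}} = \frac{1}{\left(-14\right) \left(139 - 7\right) \left(-152\right)} = \frac{1}{\left(-14\right) 132 \left(-152\right)} = \frac{1}{280896}$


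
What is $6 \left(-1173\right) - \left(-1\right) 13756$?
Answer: $6718$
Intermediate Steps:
$6 \left(-1173\right) - \left(-1\right) 13756 = -7038 - -13756 = -7038 + 13756 = 6718$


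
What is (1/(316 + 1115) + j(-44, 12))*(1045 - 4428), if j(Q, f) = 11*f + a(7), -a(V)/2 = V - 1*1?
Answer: -580932143/1431 ≈ -4.0596e+5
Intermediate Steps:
a(V) = 2 - 2*V (a(V) = -2*(V - 1*1) = -2*(V - 1) = -2*(-1 + V) = 2 - 2*V)
j(Q, f) = -12 + 11*f (j(Q, f) = 11*f + (2 - 2*7) = 11*f + (2 - 14) = 11*f - 12 = -12 + 11*f)
(1/(316 + 1115) + j(-44, 12))*(1045 - 4428) = (1/(316 + 1115) + (-12 + 11*12))*(1045 - 4428) = (1/1431 + (-12 + 132))*(-3383) = (1/1431 + 120)*(-3383) = (171721/1431)*(-3383) = -580932143/1431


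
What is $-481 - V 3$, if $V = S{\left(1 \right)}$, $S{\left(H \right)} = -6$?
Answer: $-463$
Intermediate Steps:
$V = -6$
$-481 - V 3 = -481 - \left(-6\right) 3 = -481 - -18 = -481 + 18 = -463$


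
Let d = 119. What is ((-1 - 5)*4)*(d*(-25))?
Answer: 71400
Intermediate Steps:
((-1 - 5)*4)*(d*(-25)) = ((-1 - 5)*4)*(119*(-25)) = -6*4*(-2975) = -24*(-2975) = 71400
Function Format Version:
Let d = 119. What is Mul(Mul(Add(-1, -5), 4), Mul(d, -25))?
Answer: 71400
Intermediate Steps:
Mul(Mul(Add(-1, -5), 4), Mul(d, -25)) = Mul(Mul(Add(-1, -5), 4), Mul(119, -25)) = Mul(Mul(-6, 4), -2975) = Mul(-24, -2975) = 71400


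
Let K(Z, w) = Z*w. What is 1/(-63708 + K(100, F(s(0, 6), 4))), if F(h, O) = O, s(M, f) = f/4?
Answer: -1/63308 ≈ -1.5796e-5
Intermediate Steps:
s(M, f) = f/4 (s(M, f) = f*(1/4) = f/4)
1/(-63708 + K(100, F(s(0, 6), 4))) = 1/(-63708 + 100*4) = 1/(-63708 + 400) = 1/(-63308) = -1/63308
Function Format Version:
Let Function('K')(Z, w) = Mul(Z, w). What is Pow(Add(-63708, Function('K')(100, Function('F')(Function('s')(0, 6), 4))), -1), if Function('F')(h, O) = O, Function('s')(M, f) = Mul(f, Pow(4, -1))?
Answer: Rational(-1, 63308) ≈ -1.5796e-5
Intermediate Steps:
Function('s')(M, f) = Mul(Rational(1, 4), f) (Function('s')(M, f) = Mul(f, Rational(1, 4)) = Mul(Rational(1, 4), f))
Pow(Add(-63708, Function('K')(100, Function('F')(Function('s')(0, 6), 4))), -1) = Pow(Add(-63708, Mul(100, 4)), -1) = Pow(Add(-63708, 400), -1) = Pow(-63308, -1) = Rational(-1, 63308)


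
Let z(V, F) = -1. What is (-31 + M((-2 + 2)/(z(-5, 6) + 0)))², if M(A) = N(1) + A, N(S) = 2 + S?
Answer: 784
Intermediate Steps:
M(A) = 3 + A (M(A) = (2 + 1) + A = 3 + A)
(-31 + M((-2 + 2)/(z(-5, 6) + 0)))² = (-31 + (3 + (-2 + 2)/(-1 + 0)))² = (-31 + (3 + 0/(-1)))² = (-31 + (3 + 0*(-1)))² = (-31 + (3 + 0))² = (-31 + 3)² = (-28)² = 784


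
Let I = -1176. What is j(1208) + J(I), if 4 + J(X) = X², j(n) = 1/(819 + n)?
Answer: 2803284245/2027 ≈ 1.3830e+6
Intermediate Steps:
J(X) = -4 + X²
j(1208) + J(I) = 1/(819 + 1208) + (-4 + (-1176)²) = 1/2027 + (-4 + 1382976) = 1/2027 + 1382972 = 2803284245/2027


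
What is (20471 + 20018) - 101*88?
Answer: 31601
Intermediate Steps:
(20471 + 20018) - 101*88 = 40489 - 1*8888 = 40489 - 8888 = 31601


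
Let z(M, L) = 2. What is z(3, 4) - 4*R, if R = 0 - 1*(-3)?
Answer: -10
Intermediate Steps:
R = 3 (R = 0 + 3 = 3)
z(3, 4) - 4*R = 2 - 4*3 = 2 - 12 = -10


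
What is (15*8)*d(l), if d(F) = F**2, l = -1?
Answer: 120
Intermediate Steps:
(15*8)*d(l) = (15*8)*(-1)**2 = 120*1 = 120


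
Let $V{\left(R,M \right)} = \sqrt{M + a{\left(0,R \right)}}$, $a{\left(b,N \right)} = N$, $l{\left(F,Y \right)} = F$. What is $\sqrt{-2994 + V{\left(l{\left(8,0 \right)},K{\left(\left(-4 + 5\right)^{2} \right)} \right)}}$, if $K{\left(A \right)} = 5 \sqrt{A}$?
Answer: $\sqrt{-2994 + \sqrt{13}} \approx 54.685 i$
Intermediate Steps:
$V{\left(R,M \right)} = \sqrt{M + R}$
$\sqrt{-2994 + V{\left(l{\left(8,0 \right)},K{\left(\left(-4 + 5\right)^{2} \right)} \right)}} = \sqrt{-2994 + \sqrt{5 \sqrt{\left(-4 + 5\right)^{2}} + 8}} = \sqrt{-2994 + \sqrt{5 \sqrt{1^{2}} + 8}} = \sqrt{-2994 + \sqrt{5 \sqrt{1} + 8}} = \sqrt{-2994 + \sqrt{5 \cdot 1 + 8}} = \sqrt{-2994 + \sqrt{5 + 8}} = \sqrt{-2994 + \sqrt{13}}$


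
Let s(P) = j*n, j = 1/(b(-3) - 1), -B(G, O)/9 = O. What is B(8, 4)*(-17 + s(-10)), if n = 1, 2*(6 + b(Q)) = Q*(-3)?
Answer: 3132/5 ≈ 626.40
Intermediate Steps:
B(G, O) = -9*O
b(Q) = -6 - 3*Q/2 (b(Q) = -6 + (Q*(-3))/2 = -6 + (-3*Q)/2 = -6 - 3*Q/2)
j = -2/5 (j = 1/((-6 - 3/2*(-3)) - 1) = 1/((-6 + 9/2) - 1) = 1/(-3/2 - 1) = 1/(-5/2) = -2/5 ≈ -0.40000)
s(P) = -2/5 (s(P) = -2/5*1 = -2/5)
B(8, 4)*(-17 + s(-10)) = (-9*4)*(-17 - 2/5) = -36*(-87/5) = 3132/5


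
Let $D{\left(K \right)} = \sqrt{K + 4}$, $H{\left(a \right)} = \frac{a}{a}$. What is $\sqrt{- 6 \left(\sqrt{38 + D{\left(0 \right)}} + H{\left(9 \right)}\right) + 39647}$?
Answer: $\sqrt{39641 - 12 \sqrt{10}} \approx 199.01$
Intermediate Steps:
$H{\left(a \right)} = 1$
$D{\left(K \right)} = \sqrt{4 + K}$
$\sqrt{- 6 \left(\sqrt{38 + D{\left(0 \right)}} + H{\left(9 \right)}\right) + 39647} = \sqrt{- 6 \left(\sqrt{38 + \sqrt{4 + 0}} + 1\right) + 39647} = \sqrt{- 6 \left(\sqrt{38 + \sqrt{4}} + 1\right) + 39647} = \sqrt{- 6 \left(\sqrt{38 + 2} + 1\right) + 39647} = \sqrt{- 6 \left(\sqrt{40} + 1\right) + 39647} = \sqrt{- 6 \left(2 \sqrt{10} + 1\right) + 39647} = \sqrt{- 6 \left(1 + 2 \sqrt{10}\right) + 39647} = \sqrt{\left(-6 - 12 \sqrt{10}\right) + 39647} = \sqrt{39641 - 12 \sqrt{10}}$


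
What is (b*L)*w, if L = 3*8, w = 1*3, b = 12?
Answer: 864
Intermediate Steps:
w = 3
L = 24
(b*L)*w = (12*24)*3 = 288*3 = 864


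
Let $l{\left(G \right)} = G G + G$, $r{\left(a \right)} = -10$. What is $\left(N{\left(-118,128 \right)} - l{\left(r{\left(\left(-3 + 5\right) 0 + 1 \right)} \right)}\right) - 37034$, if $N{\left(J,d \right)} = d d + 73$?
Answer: $-20667$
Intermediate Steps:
$N{\left(J,d \right)} = 73 + d^{2}$ ($N{\left(J,d \right)} = d^{2} + 73 = 73 + d^{2}$)
$l{\left(G \right)} = G + G^{2}$ ($l{\left(G \right)} = G^{2} + G = G + G^{2}$)
$\left(N{\left(-118,128 \right)} - l{\left(r{\left(\left(-3 + 5\right) 0 + 1 \right)} \right)}\right) - 37034 = \left(\left(73 + 128^{2}\right) - - 10 \left(1 - 10\right)\right) - 37034 = \left(\left(73 + 16384\right) - \left(-10\right) \left(-9\right)\right) - 37034 = \left(16457 - 90\right) - 37034 = 16367 - 37034 = -20667$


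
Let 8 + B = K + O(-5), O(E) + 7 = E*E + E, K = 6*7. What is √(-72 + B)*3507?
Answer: 17535*I ≈ 17535.0*I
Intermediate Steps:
K = 42
O(E) = -7 + E + E² (O(E) = -7 + (E*E + E) = -7 + (E² + E) = -7 + (E + E²) = -7 + E + E²)
B = 47 (B = -8 + (42 + (-7 - 5 + (-5)²)) = -8 + (42 + (-7 - 5 + 25)) = -8 + (42 + 13) = -8 + 55 = 47)
√(-72 + B)*3507 = √(-72 + 47)*3507 = √(-25)*3507 = (5*I)*3507 = 17535*I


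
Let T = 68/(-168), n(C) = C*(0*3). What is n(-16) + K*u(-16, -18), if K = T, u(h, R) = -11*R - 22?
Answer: -1496/21 ≈ -71.238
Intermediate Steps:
u(h, R) = -22 - 11*R
n(C) = 0 (n(C) = C*0 = 0)
T = -17/42 (T = 68*(-1/168) = -17/42 ≈ -0.40476)
K = -17/42 ≈ -0.40476
n(-16) + K*u(-16, -18) = 0 - 17*(-22 - 11*(-18))/42 = 0 - 17*(-22 + 198)/42 = 0 - 17/42*176 = 0 - 1496/21 = -1496/21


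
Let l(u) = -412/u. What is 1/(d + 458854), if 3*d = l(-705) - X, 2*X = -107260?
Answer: 2115/1008285772 ≈ 2.0976e-6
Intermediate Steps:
X = -53630 (X = (1/2)*(-107260) = -53630)
d = 37809562/2115 (d = (-412/(-705) - 1*(-53630))/3 = (-412*(-1/705) + 53630)/3 = (412/705 + 53630)/3 = (1/3)*(37809562/705) = 37809562/2115 ≈ 17877.)
1/(d + 458854) = 1/(37809562/2115 + 458854) = 1/(1008285772/2115) = 2115/1008285772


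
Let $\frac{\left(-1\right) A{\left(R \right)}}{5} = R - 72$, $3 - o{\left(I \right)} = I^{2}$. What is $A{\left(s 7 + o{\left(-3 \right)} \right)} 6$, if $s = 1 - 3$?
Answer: $2760$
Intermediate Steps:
$s = -2$
$o{\left(I \right)} = 3 - I^{2}$
$A{\left(R \right)} = 360 - 5 R$ ($A{\left(R \right)} = - 5 \left(R - 72\right) = - 5 \left(-72 + R\right) = 360 - 5 R$)
$A{\left(s 7 + o{\left(-3 \right)} \right)} 6 = \left(360 - 5 \left(\left(-2\right) 7 + \left(3 - \left(-3\right)^{2}\right)\right)\right) 6 = \left(360 - 5 \left(-14 + \left(3 - 9\right)\right)\right) 6 = \left(360 - 5 \left(-14 - 6\right)\right) 6 = \left(360 - -100\right) 6 = \left(360 + 100\right) 6 = 460 \cdot 6 = 2760$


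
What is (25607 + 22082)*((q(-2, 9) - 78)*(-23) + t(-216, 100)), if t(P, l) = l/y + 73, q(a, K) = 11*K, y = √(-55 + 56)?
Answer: -14783590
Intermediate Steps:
y = 1 (y = √1 = 1)
t(P, l) = 73 + l (t(P, l) = l/1 + 73 = 1*l + 73 = l + 73 = 73 + l)
(25607 + 22082)*((q(-2, 9) - 78)*(-23) + t(-216, 100)) = (25607 + 22082)*((11*9 - 78)*(-23) + (73 + 100)) = 47689*((99 - 78)*(-23) + 173) = 47689*(21*(-23) + 173) = 47689*(-483 + 173) = 47689*(-310) = -14783590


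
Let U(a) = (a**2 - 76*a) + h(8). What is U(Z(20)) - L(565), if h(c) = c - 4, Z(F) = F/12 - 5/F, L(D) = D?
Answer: -95999/144 ≈ -666.66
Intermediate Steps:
Z(F) = -5/F + F/12 (Z(F) = F*(1/12) - 5/F = F/12 - 5/F = -5/F + F/12)
h(c) = -4 + c
U(a) = 4 + a**2 - 76*a (U(a) = (a**2 - 76*a) + (-4 + 8) = (a**2 - 76*a) + 4 = 4 + a**2 - 76*a)
U(Z(20)) - L(565) = (4 + (-5/20 + (1/12)*20)**2 - 76*(-5/20 + (1/12)*20)) - 1*565 = (4 + (-5*1/20 + 5/3)**2 - 76*(-5*1/20 + 5/3)) - 565 = (4 + (-1/4 + 5/3)**2 - 76*(-1/4 + 5/3)) - 565 = (4 + (17/12)**2 - 76*17/12) - 565 = (4 + 289/144 - 323/3) - 565 = -14639/144 - 565 = -95999/144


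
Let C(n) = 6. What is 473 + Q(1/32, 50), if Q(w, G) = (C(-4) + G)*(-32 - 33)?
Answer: -3167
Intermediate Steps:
Q(w, G) = -390 - 65*G (Q(w, G) = (6 + G)*(-32 - 33) = (6 + G)*(-65) = -390 - 65*G)
473 + Q(1/32, 50) = 473 + (-390 - 65*50) = 473 + (-390 - 3250) = 473 - 3640 = -3167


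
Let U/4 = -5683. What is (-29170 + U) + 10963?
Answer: -40939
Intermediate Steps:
U = -22732 (U = 4*(-5683) = -22732)
(-29170 + U) + 10963 = (-29170 - 22732) + 10963 = -51902 + 10963 = -40939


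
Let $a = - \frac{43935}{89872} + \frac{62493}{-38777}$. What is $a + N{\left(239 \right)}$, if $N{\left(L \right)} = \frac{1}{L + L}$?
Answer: $- \frac{1747746692177}{832907004016} \approx -2.0984$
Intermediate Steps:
$a = - \frac{7320038391}{3484966544}$ ($a = \left(-43935\right) \frac{1}{89872} + 62493 \left(- \frac{1}{38777}\right) = - \frac{43935}{89872} - \frac{62493}{38777} = - \frac{7320038391}{3484966544} \approx -2.1005$)
$N{\left(L \right)} = \frac{1}{2 L}$
$a + N{\left(239 \right)} = - \frac{7320038391}{3484966544} + \frac{1}{2 \cdot 239} = - \frac{7320038391}{3484966544} + \frac{1}{2} \cdot \frac{1}{239} = - \frac{7320038391}{3484966544} + \frac{1}{478} = - \frac{1747746692177}{832907004016}$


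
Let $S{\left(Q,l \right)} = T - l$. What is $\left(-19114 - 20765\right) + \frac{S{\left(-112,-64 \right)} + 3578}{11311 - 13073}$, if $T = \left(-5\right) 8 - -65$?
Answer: $- \frac{70270465}{1762} \approx -39881.0$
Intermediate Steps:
$T = 25$ ($T = -40 + 65 = 25$)
$S{\left(Q,l \right)} = 25 - l$
$\left(-19114 - 20765\right) + \frac{S{\left(-112,-64 \right)} + 3578}{11311 - 13073} = \left(-19114 - 20765\right) + \frac{\left(25 - -64\right) + 3578}{11311 - 13073} = -39879 + \frac{\left(25 + 64\right) + 3578}{-1762} = -39879 + \left(89 + 3578\right) \left(- \frac{1}{1762}\right) = -39879 + 3667 \left(- \frac{1}{1762}\right) = -39879 - \frac{3667}{1762} = - \frac{70270465}{1762}$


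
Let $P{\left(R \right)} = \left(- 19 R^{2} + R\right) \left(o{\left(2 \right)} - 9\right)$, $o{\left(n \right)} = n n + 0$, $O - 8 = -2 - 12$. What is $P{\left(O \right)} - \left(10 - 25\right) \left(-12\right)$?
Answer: $3270$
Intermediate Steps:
$O = -6$ ($O = 8 - 14 = -6$)
$o{\left(n \right)} = n^{2}$ ($o{\left(n \right)} = n^{2} + 0 = n^{2}$)
$P{\left(R \right)} = - 5 R + 95 R^{2}$ ($P{\left(R \right)} = \left(- 19 R^{2} + R\right) \left(2^{2} - 9\right) = \left(R - 19 R^{2}\right) \left(4 - 9\right) = \left(R - 19 R^{2}\right) \left(-5\right) = - 5 R + 95 R^{2}$)
$P{\left(O \right)} - \left(10 - 25\right) \left(-12\right) = 5 \left(-6\right) \left(-1 + 19 \left(-6\right)\right) - \left(10 - 25\right) \left(-12\right) = 5 \left(-6\right) \left(-1 - 114\right) - \left(-15\right) \left(-12\right) = 5 \left(-6\right) \left(-115\right) - 180 = 3450 - 180 = 3270$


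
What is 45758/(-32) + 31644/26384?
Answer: -37695827/26384 ≈ -1428.7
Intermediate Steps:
45758/(-32) + 31644/26384 = 45758*(-1/32) + 31644*(1/26384) = -22879/16 + 7911/6596 = -37695827/26384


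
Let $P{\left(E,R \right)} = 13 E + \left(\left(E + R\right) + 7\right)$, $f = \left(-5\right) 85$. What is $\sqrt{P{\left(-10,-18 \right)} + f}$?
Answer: $24 i \approx 24.0 i$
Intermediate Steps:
$f = -425$
$P{\left(E,R \right)} = 7 + R + 14 E$ ($P{\left(E,R \right)} = 13 E + \left(7 + E + R\right) = 7 + R + 14 E$)
$\sqrt{P{\left(-10,-18 \right)} + f} = \sqrt{\left(7 - 18 + 14 \left(-10\right)\right) - 425} = \sqrt{\left(7 - 18 - 140\right) - 425} = \sqrt{-151 - 425} = \sqrt{-576} = 24 i$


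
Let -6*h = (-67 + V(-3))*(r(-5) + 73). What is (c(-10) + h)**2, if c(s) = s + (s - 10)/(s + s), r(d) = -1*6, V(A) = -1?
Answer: 5067001/9 ≈ 5.6300e+5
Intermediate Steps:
r(d) = -6
h = 2278/3 (h = -(-67 - 1)*(-6 + 73)/6 = -(-34)*67/3 = -1/6*(-4556) = 2278/3 ≈ 759.33)
c(s) = s + (-10 + s)/(2*s) (c(s) = s + (-10 + s)/((2*s)) = s + (-10 + s)*(1/(2*s)) = s + (-10 + s)/(2*s))
(c(-10) + h)**2 = ((1/2 - 10 - 5/(-10)) + 2278/3)**2 = ((1/2 - 10 - 5*(-1/10)) + 2278/3)**2 = ((1/2 - 10 + 1/2) + 2278/3)**2 = (-9 + 2278/3)**2 = (2251/3)**2 = 5067001/9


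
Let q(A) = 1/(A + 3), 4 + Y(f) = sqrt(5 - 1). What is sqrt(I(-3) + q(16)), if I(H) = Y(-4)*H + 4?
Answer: sqrt(3629)/19 ≈ 3.1706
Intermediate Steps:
Y(f) = -2 (Y(f) = -4 + sqrt(5 - 1) = -4 + sqrt(4) = -4 + 2 = -2)
I(H) = 4 - 2*H (I(H) = -2*H + 4 = 4 - 2*H)
q(A) = 1/(3 + A)
sqrt(I(-3) + q(16)) = sqrt((4 - 2*(-3)) + 1/(3 + 16)) = sqrt((4 + 6) + 1/19) = sqrt(10 + 1/19) = sqrt(191/19) = sqrt(3629)/19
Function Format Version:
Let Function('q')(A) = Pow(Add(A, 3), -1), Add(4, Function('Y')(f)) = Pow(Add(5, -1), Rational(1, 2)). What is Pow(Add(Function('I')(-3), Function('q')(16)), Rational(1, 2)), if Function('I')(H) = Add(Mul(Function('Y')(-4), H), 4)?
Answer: Mul(Rational(1, 19), Pow(3629, Rational(1, 2))) ≈ 3.1706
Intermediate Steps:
Function('Y')(f) = -2 (Function('Y')(f) = Add(-4, Pow(Add(5, -1), Rational(1, 2))) = Add(-4, Pow(4, Rational(1, 2))) = Add(-4, 2) = -2)
Function('I')(H) = Add(4, Mul(-2, H)) (Function('I')(H) = Add(Mul(-2, H), 4) = Add(4, Mul(-2, H)))
Function('q')(A) = Pow(Add(3, A), -1)
Pow(Add(Function('I')(-3), Function('q')(16)), Rational(1, 2)) = Pow(Add(Add(4, Mul(-2, -3)), Pow(Add(3, 16), -1)), Rational(1, 2)) = Pow(Add(Add(4, 6), Pow(19, -1)), Rational(1, 2)) = Pow(Add(10, Rational(1, 19)), Rational(1, 2)) = Pow(Rational(191, 19), Rational(1, 2)) = Mul(Rational(1, 19), Pow(3629, Rational(1, 2)))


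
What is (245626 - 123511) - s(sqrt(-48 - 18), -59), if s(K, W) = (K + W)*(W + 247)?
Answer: 133207 - 188*I*sqrt(66) ≈ 1.3321e+5 - 1527.3*I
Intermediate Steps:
s(K, W) = (247 + W)*(K + W) (s(K, W) = (K + W)*(247 + W) = (247 + W)*(K + W))
(245626 - 123511) - s(sqrt(-48 - 18), -59) = (245626 - 123511) - ((-59)**2 + 247*sqrt(-48 - 18) + 247*(-59) + sqrt(-48 - 18)*(-59)) = 122115 - (3481 + 247*sqrt(-66) - 14573 + sqrt(-66)*(-59)) = 122115 - (3481 + 247*(I*sqrt(66)) - 14573 + (I*sqrt(66))*(-59)) = 122115 - (3481 + 247*I*sqrt(66) - 14573 - 59*I*sqrt(66)) = 122115 - (-11092 + 188*I*sqrt(66)) = 122115 + (11092 - 188*I*sqrt(66)) = 133207 - 188*I*sqrt(66)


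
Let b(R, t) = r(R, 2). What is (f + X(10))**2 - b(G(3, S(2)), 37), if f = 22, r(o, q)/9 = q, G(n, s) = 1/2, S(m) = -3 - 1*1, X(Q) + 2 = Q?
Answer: 882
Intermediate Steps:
X(Q) = -2 + Q
S(m) = -4 (S(m) = -3 - 1 = -4)
G(n, s) = 1/2
r(o, q) = 9*q
b(R, t) = 18 (b(R, t) = 9*2 = 18)
(f + X(10))**2 - b(G(3, S(2)), 37) = (22 + (-2 + 10))**2 - 1*18 = (22 + 8)**2 - 18 = 30**2 - 18 = 900 - 18 = 882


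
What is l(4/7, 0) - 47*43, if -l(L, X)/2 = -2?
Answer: -2017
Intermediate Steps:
l(L, X) = 4 (l(L, X) = -2*(-2) = 4)
l(4/7, 0) - 47*43 = 4 - 47*43 = 4 - 2021 = -2017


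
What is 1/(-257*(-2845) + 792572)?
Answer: 1/1523737 ≈ 6.5628e-7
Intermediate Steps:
1/(-257*(-2845) + 792572) = 1/(731165 + 792572) = 1/1523737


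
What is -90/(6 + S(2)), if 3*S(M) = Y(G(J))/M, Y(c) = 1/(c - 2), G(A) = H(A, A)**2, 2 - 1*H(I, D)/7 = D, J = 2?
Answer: -1080/71 ≈ -15.211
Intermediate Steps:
H(I, D) = 14 - 7*D
G(A) = (14 - 7*A)**2
Y(c) = 1/(-2 + c)
S(M) = -1/(6*M) (S(M) = (1/((-2 + 49*(-2 + 2)**2)*M))/3 = (1/((-2 + 49*0**2)*M))/3 = (1/((-2 + 49*0)*M))/3 = (1/((-2 + 0)*M))/3 = (1/((-2)*M))/3 = (-1/(2*M))/3 = -1/(6*M))
-90/(6 + S(2)) = -90/(6 - 1/6/2) = -90/(6 - 1/6*1/2) = -90/(6 - 1/12) = -90/71/12 = -90*12/71 = -1080/71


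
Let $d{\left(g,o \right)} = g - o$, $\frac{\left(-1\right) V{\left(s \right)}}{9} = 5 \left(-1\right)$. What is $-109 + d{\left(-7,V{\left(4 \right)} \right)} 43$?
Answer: $-2345$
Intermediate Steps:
$V{\left(s \right)} = 45$ ($V{\left(s \right)} = - 9 \cdot 5 \left(-1\right) = \left(-9\right) \left(-5\right) = 45$)
$-109 + d{\left(-7,V{\left(4 \right)} \right)} 43 = -109 + \left(-7 - 45\right) 43 = -109 - 2236 = -2345$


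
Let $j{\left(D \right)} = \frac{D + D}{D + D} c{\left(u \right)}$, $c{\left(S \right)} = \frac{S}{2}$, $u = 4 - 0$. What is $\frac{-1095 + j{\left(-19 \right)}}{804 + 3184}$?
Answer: $- \frac{1093}{3988} \approx -0.27407$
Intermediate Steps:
$u = 4$ ($u = 4 + 0 = 4$)
$c{\left(S \right)} = \frac{S}{2}$ ($c{\left(S \right)} = S \frac{1}{2} = \frac{S}{2}$)
$j{\left(D \right)} = 2$ ($j{\left(D \right)} = \frac{D + D}{D + D} \frac{1}{2} \cdot 4 = \frac{2 D}{2 D} 2 = 2 D \frac{1}{2 D} 2 = 1 \cdot 2 = 2$)
$\frac{-1095 + j{\left(-19 \right)}}{804 + 3184} = \frac{-1095 + 2}{804 + 3184} = - \frac{1093}{3988}$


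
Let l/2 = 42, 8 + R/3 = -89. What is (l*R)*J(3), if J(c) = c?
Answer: -73332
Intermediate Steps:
R = -291 (R = -24 + 3*(-89) = -24 - 267 = -291)
l = 84 (l = 2*42 = 84)
(l*R)*J(3) = (84*(-291))*3 = -24444*3 = -73332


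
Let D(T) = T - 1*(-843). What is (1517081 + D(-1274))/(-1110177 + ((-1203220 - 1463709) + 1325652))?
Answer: -758325/1225727 ≈ -0.61867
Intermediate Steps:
D(T) = 843 + T (D(T) = T + 843 = 843 + T)
(1517081 + D(-1274))/(-1110177 + ((-1203220 - 1463709) + 1325652)) = (1517081 + (843 - 1274))/(-1110177 + ((-1203220 - 1463709) + 1325652)) = (1517081 - 431)/(-1110177 + (-2666929 + 1325652)) = 1516650/(-1110177 - 1341277) = 1516650/(-2451454) = 1516650*(-1/2451454) = -758325/1225727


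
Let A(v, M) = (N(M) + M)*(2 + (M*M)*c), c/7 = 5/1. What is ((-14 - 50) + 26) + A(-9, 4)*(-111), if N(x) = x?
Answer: -499094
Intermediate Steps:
c = 35 (c = 7*(5/1) = 7*(5*1) = 7*5 = 35)
A(v, M) = 2*M*(2 + 35*M**2) (A(v, M) = (M + M)*(2 + (M*M)*35) = (2*M)*(2 + M**2*35) = (2*M)*(2 + 35*M**2) = 2*M*(2 + 35*M**2))
((-14 - 50) + 26) + A(-9, 4)*(-111) = ((-14 - 50) + 26) + (4*4 + 70*4**3)*(-111) = (-64 + 26) + (16 + 70*64)*(-111) = -38 + (16 + 4480)*(-111) = -38 + 4496*(-111) = -38 - 499056 = -499094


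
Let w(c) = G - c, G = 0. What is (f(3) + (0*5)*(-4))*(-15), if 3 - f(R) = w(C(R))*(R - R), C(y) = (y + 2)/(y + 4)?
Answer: -45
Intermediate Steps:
C(y) = (2 + y)/(4 + y)
w(c) = -c (w(c) = 0 - c = -c)
f(R) = 3 (f(R) = 3 - (-(2 + R)/(4 + R))*(R - R) = 3 - (-(2 + R)/(4 + R))*0 = 3 - 1*0 = 3 + 0 = 3)
(f(3) + (0*5)*(-4))*(-15) = (3 + (0*5)*(-4))*(-15) = (3 + 0*(-4))*(-15) = (3 + 0)*(-15) = 3*(-15) = -45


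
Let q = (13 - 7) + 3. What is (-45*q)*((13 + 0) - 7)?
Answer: -2430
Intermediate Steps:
q = 9 (q = 6 + 3 = 9)
(-45*q)*((13 + 0) - 7) = (-45*9)*((13 + 0) - 7) = -405*(13 - 7) = -405*6 = -2430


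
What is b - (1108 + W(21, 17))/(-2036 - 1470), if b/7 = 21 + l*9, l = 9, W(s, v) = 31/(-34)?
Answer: 85149297/119204 ≈ 714.32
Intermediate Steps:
W(s, v) = -31/34 (W(s, v) = 31*(-1/34) = -31/34)
b = 714 (b = 7*(21 + 9*9) = 7*(21 + 81) = 7*102 = 714)
b - (1108 + W(21, 17))/(-2036 - 1470) = 714 - (1108 - 31/34)/(-2036 - 1470) = 714 - 37641/(34*(-3506)) = 714 - 37641*(-1)/(34*3506) = 714 - 1*(-37641/119204) = 714 + 37641/119204 = 85149297/119204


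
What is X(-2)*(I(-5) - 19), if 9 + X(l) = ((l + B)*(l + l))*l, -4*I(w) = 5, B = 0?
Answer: 2025/4 ≈ 506.25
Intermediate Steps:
I(w) = -5/4 (I(w) = -1/4*5 = -5/4)
X(l) = -9 + 2*l**3 (X(l) = -9 + ((l + 0)*(l + l))*l = -9 + (l*(2*l))*l = -9 + (2*l**2)*l = -9 + 2*l**3)
X(-2)*(I(-5) - 19) = (-9 + 2*(-2)**3)*(-5/4 - 19) = (-9 + 2*(-8))*(-81/4) = (-9 - 16)*(-81/4) = -25*(-81/4) = 2025/4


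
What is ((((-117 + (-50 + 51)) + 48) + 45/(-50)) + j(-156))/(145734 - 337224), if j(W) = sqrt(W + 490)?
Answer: 53/147300 - sqrt(334)/191490 ≈ 0.00026437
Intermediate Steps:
j(W) = sqrt(490 + W)
((((-117 + (-50 + 51)) + 48) + 45/(-50)) + j(-156))/(145734 - 337224) = ((((-117 + (-50 + 51)) + 48) + 45/(-50)) + sqrt(490 - 156))/(145734 - 337224) = ((((-117 + 1) + 48) - 1/50*45) + sqrt(334))/(-191490) = (((-116 + 48) - 9/10) + sqrt(334))*(-1/191490) = ((-68 - 9/10) + sqrt(334))*(-1/191490) = (-689/10 + sqrt(334))*(-1/191490) = 53/147300 - sqrt(334)/191490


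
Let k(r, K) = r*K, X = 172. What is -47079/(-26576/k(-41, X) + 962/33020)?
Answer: -105410351790/8503111 ≈ -12397.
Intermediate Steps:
k(r, K) = K*r
-47079/(-26576/k(-41, X) + 962/33020) = -47079/(-26576/(172*(-41)) + 962/33020) = -47079/(-26576/(-7052) + 962*(1/33020)) = -47079/(-26576*(-1/7052) + 37/1270) = -47079/(6644/1763 + 37/1270) = -47079/8503111/2239010 = -47079*2239010/8503111 = -105410351790/8503111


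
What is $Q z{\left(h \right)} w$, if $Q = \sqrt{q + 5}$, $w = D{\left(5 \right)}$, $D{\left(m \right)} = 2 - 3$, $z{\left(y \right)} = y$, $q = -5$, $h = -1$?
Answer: $0$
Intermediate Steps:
$D{\left(m \right)} = -1$ ($D{\left(m \right)} = 2 - 3 = -1$)
$w = -1$
$Q = 0$ ($Q = \sqrt{-5 + 5} = \sqrt{0} = 0$)
$Q z{\left(h \right)} w = 0 \left(-1\right) \left(-1\right) = 0 \left(-1\right) = 0$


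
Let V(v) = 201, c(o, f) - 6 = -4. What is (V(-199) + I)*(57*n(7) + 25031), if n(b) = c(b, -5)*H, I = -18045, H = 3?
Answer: -452755812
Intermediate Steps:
c(o, f) = 2 (c(o, f) = 6 - 4 = 2)
n(b) = 6 (n(b) = 2*3 = 6)
(V(-199) + I)*(57*n(7) + 25031) = (201 - 18045)*(57*6 + 25031) = -17844*(342 + 25031) = -17844*25373 = -452755812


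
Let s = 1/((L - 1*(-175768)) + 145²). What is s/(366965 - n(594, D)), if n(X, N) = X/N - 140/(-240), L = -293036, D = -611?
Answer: -2444/86316825200711 ≈ -2.8314e-11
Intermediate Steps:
n(X, N) = 7/12 + X/N (n(X, N) = X/N - 140*(-1/240) = X/N + 7/12 = 7/12 + X/N)
s = -1/96243 (s = 1/((-293036 - 1*(-175768)) + 145²) = 1/((-293036 + 175768) + 21025) = 1/(-117268 + 21025) = 1/(-96243) = -1/96243 ≈ -1.0390e-5)
s/(366965 - n(594, D)) = -1/(96243*(366965 - (7/12 + 594/(-611)))) = -1/(96243*(366965 - (7/12 + 594*(-1/611)))) = -1/(96243*(366965 - (7/12 - 594/611))) = -1/(96243*(366965 - 1*(-2851/7332))) = -1/(96243*(366965 + 2851/7332)) = -1/(96243*2690590231/7332) = -1/96243*7332/2690590231 = -2444/86316825200711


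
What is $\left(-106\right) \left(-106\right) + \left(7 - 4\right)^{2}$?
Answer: $11245$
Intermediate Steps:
$\left(-106\right) \left(-106\right) + \left(7 - 4\right)^{2} = 11236 + 3^{2} = 11236 + 9 = 11245$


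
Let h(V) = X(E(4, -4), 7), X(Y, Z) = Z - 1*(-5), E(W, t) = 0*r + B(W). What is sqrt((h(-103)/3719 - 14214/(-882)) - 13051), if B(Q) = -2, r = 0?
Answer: 2*I*sqrt(19876413809019)/78099 ≈ 114.17*I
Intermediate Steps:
E(W, t) = -2 (E(W, t) = 0*0 - 2 = 0 - 2 = -2)
X(Y, Z) = 5 + Z (X(Y, Z) = Z + 5 = 5 + Z)
h(V) = 12 (h(V) = 5 + 7 = 12)
sqrt((h(-103)/3719 - 14214/(-882)) - 13051) = sqrt((12/3719 - 14214/(-882)) - 13051) = sqrt((12*(1/3719) - 14214*(-1/882)) - 13051) = sqrt((12/3719 + 2369/147) - 13051) = sqrt(8812075/546693 - 13051) = sqrt(-7126078268/546693) = 2*I*sqrt(19876413809019)/78099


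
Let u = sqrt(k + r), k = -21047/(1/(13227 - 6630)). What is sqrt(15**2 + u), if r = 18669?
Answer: sqrt(225 + I*sqrt(138828390)) ≈ 77.491 + 76.025*I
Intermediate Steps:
k = -138847059 (k = -21047/(1/6597) = -21047/1/6597 = -21047*6597 = -138847059)
u = I*sqrt(138828390) (u = sqrt(-138847059 + 18669) = sqrt(-138828390) = I*sqrt(138828390) ≈ 11783.0*I)
sqrt(15**2 + u) = sqrt(15**2 + I*sqrt(138828390)) = sqrt(225 + I*sqrt(138828390))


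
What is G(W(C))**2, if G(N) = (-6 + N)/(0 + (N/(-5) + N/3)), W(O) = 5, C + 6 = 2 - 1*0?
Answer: 9/4 ≈ 2.2500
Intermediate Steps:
C = -4 (C = -6 + (2 - 1*0) = -6 + (2 + 0) = -6 + 2 = -4)
G(N) = 15*(-6 + N)/(2*N) (G(N) = (-6 + N)/(0 + (N*(-1/5) + N*(1/3))) = (-6 + N)/(0 + (-N/5 + N/3)) = (-6 + N)/(0 + 2*N/15) = (-6 + N)/((2*N/15)) = (-6 + N)*(15/(2*N)) = 15*(-6 + N)/(2*N))
G(W(C))**2 = (15/2 - 45/5)**2 = (15/2 - 45*1/5)**2 = (15/2 - 9)**2 = (-3/2)**2 = 9/4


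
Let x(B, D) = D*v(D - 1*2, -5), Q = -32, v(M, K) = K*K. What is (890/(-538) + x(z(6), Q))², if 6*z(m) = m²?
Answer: 46502766025/72361 ≈ 6.4265e+5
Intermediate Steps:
v(M, K) = K²
z(m) = m²/6
x(B, D) = 25*D (x(B, D) = D*(-5)² = D*25 = 25*D)
(890/(-538) + x(z(6), Q))² = (890/(-538) + 25*(-32))² = (890*(-1/538) - 800)² = (-445/269 - 800)² = (-215645/269)² = 46502766025/72361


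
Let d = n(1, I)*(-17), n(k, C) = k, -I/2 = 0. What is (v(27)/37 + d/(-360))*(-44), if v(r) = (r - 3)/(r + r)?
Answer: -2893/1110 ≈ -2.6063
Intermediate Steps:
I = 0 (I = -2*0 = 0)
d = -17 (d = 1*(-17) = -17)
v(r) = (-3 + r)/(2*r) (v(r) = (-3 + r)/((2*r)) = (-3 + r)*(1/(2*r)) = (-3 + r)/(2*r))
(v(27)/37 + d/(-360))*(-44) = (((½)*(-3 + 27)/27)/37 - 17/(-360))*(-44) = (((½)*(1/27)*24)*(1/37) - 17*(-1/360))*(-44) = ((4/9)*(1/37) + 17/360)*(-44) = (4/333 + 17/360)*(-44) = (263/4440)*(-44) = -2893/1110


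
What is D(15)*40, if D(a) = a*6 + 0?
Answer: 3600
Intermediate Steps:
D(a) = 6*a (D(a) = 6*a + 0 = 6*a)
D(15)*40 = (6*15)*40 = 90*40 = 3600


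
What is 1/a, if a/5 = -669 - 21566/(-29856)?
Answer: -14928/49880245 ≈ -0.00029928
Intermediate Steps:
a = -49880245/14928 (a = 5*(-669 - 21566/(-29856)) = 5*(-669 - 21566*(-1/29856)) = 5*(-669 + 10783/14928) = 5*(-9976049/14928) = -49880245/14928 ≈ -3341.4)
1/a = 1/(-49880245/14928) = -14928/49880245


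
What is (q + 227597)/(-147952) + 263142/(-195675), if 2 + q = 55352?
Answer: -4490382829/1378595600 ≈ -3.2572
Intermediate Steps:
q = 55350 (q = -2 + 55352 = 55350)
(q + 227597)/(-147952) + 263142/(-195675) = (55350 + 227597)/(-147952) + 263142/(-195675) = 282947*(-1/147952) + 263142*(-1/195675) = -40421/21136 - 87714/65225 = -4490382829/1378595600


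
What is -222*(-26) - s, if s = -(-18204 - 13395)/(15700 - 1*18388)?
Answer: 5182245/896 ≈ 5783.8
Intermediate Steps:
s = -10533/896 (s = -(-31599)/(15700 - 18388) = -(-31599)/(-2688) = -(-31599)*(-1)/2688 = -1*10533/896 = -10533/896 ≈ -11.756)
-222*(-26) - s = -222*(-26) - 1*(-10533/896) = 5772 + 10533/896 = 5182245/896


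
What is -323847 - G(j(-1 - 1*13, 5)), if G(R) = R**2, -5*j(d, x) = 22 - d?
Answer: -8097471/25 ≈ -3.2390e+5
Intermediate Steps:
j(d, x) = -22/5 + d/5 (j(d, x) = -(22 - d)/5 = -22/5 + d/5)
-323847 - G(j(-1 - 1*13, 5)) = -323847 - (-22/5 + (-1 - 1*13)/5)**2 = -323847 - (-22/5 + (-1 - 13)/5)**2 = -323847 - (-22/5 + (1/5)*(-14))**2 = -323847 - (-22/5 - 14/5)**2 = -323847 - (-36/5)**2 = -323847 - 1*1296/25 = -323847 - 1296/25 = -8097471/25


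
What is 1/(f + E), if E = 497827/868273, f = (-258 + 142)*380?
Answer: -868273/38272976013 ≈ -2.2686e-5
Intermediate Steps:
f = -44080 (f = -116*380 = -44080)
E = 497827/868273 (E = 497827*(1/868273) = 497827/868273 ≈ 0.57335)
1/(f + E) = 1/(-44080 + 497827/868273) = 1/(-38272976013/868273) = -868273/38272976013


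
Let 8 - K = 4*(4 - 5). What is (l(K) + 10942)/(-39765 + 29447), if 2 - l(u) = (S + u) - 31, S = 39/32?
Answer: -50111/47168 ≈ -1.0624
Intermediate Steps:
S = 39/32 (S = 39*(1/32) = 39/32 ≈ 1.2188)
K = 12 (K = 8 - 4*(4 - 5) = 8 - 4*(-1) = 8 - 1*(-4) = 8 + 4 = 12)
l(u) = 1017/32 - u (l(u) = 2 - ((39/32 + u) - 31) = 2 - (-953/32 + u) = 2 + (953/32 - u) = 1017/32 - u)
(l(K) + 10942)/(-39765 + 29447) = ((1017/32 - 1*12) + 10942)/(-39765 + 29447) = ((1017/32 - 12) + 10942)/(-10318) = (633/32 + 10942)*(-1/10318) = (350777/32)*(-1/10318) = -50111/47168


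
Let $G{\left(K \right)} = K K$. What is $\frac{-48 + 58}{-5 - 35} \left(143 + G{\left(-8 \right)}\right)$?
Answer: $- \frac{207}{4} \approx -51.75$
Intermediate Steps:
$G{\left(K \right)} = K^{2}$
$\frac{-48 + 58}{-5 - 35} \left(143 + G{\left(-8 \right)}\right) = \frac{-48 + 58}{-5 - 35} \left(143 + \left(-8\right)^{2}\right) = \frac{10}{-40} \left(143 + 64\right) = 10 \left(- \frac{1}{40}\right) 207 = \left(- \frac{1}{4}\right) 207 = - \frac{207}{4}$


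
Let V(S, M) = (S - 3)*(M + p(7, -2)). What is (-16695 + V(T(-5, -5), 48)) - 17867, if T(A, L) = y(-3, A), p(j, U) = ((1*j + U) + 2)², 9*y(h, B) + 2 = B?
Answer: -314356/9 ≈ -34928.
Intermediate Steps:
y(h, B) = -2/9 + B/9
p(j, U) = (2 + U + j)² (p(j, U) = ((j + U) + 2)² = ((U + j) + 2)² = (2 + U + j)²)
T(A, L) = -2/9 + A/9
V(S, M) = (-3 + S)*(49 + M) (V(S, M) = (S - 3)*(M + (2 - 2 + 7)²) = (-3 + S)*(M + 7²) = (-3 + S)*(M + 49) = (-3 + S)*(49 + M))
(-16695 + V(T(-5, -5), 48)) - 17867 = (-16695 + (-147 - 3*48 + 49*(-2/9 + (⅑)*(-5)) + 48*(-2/9 + (⅑)*(-5)))) - 17867 = (-16695 + (-147 - 144 + 49*(-2/9 - 5/9) + 48*(-2/9 - 5/9))) - 17867 = (-16695 + (-147 - 144 + 49*(-7/9) + 48*(-7/9))) - 17867 = (-16695 + (-147 - 144 - 343/9 - 112/3)) - 17867 = (-16695 - 3298/9) - 17867 = -153553/9 - 17867 = -314356/9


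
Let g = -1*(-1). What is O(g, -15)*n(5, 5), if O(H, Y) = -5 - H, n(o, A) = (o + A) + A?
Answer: -90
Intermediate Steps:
n(o, A) = o + 2*A (n(o, A) = (A + o) + A = o + 2*A)
g = 1
O(g, -15)*n(5, 5) = (-5 - 1*1)*(5 + 2*5) = (-5 - 1)*(5 + 10) = -6*15 = -90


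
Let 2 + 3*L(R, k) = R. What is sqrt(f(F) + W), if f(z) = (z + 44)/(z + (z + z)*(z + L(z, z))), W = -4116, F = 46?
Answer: I*sqrt(293265840261)/8441 ≈ 64.156*I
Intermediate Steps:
L(R, k) = -2/3 + R/3
f(z) = (44 + z)/(z + 2*z*(-2/3 + 4*z/3)) (f(z) = (z + 44)/(z + (z + z)*(z + (-2/3 + z/3))) = (44 + z)/(z + (2*z)*(-2/3 + 4*z/3)) = (44 + z)/(z + 2*z*(-2/3 + 4*z/3)))
sqrt(f(F) + W) = sqrt(3*(44 + 46)/(46*(-1 + 8*46)) - 4116) = sqrt(3*(1/46)*90/(-1 + 368) - 4116) = sqrt(3*(1/46)*90/367 - 4116) = sqrt(3*(1/46)*(1/367)*90 - 4116) = sqrt(135/8441 - 4116) = sqrt(-34743021/8441) = I*sqrt(293265840261)/8441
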